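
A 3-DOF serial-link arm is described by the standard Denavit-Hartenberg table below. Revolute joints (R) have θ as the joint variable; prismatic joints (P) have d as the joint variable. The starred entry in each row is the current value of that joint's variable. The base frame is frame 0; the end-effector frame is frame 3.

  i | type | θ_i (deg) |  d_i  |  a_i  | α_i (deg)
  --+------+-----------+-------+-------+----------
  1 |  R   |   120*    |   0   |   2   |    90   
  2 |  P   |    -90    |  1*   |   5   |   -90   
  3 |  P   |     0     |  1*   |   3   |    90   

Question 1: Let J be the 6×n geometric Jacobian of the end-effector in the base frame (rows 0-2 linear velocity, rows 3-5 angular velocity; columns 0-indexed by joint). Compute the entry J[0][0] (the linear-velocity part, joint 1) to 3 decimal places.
-3.098

axis z_0 = ẑ; lever o_n−o_0 = (-0.6340,3.0981,-8.0000)
cross product → J_v[:, 0] = (-3.0981,-0.6340,0.0000)
J_ω[:, 0] = z_0
entry J[0][0] = -3.0981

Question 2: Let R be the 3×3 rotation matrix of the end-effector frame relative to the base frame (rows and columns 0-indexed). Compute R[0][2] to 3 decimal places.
0.866

End-effector z-axis (col 2 of R) = (0.8660,0.5000,0.0000)
R[0][2] = 0.8660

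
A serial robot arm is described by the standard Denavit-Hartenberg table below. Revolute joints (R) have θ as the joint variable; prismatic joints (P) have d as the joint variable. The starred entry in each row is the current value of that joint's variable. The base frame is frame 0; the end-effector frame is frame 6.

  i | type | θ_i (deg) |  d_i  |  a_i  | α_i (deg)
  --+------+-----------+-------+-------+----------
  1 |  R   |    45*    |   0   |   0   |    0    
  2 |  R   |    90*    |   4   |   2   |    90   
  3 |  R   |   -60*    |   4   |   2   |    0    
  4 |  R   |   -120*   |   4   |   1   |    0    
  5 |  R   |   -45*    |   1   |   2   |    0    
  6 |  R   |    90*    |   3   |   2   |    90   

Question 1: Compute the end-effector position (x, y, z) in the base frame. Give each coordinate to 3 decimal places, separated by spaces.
after link 1: o_1 = (0.0000, 0.0000, 0.0000)
after link 2: o_2 = (-1.4142, 1.4142, 4.0000)
after link 3: o_3 = (0.7071, 4.9497, 2.2679)
after link 4: o_4 = (4.2426, 7.0711, 2.2679)
after link 5: o_5 = (5.9497, 6.7782, 3.6822)
after link 6: o_6 = (9.0711, 7.8995, 2.2679)

9.071 7.899 2.268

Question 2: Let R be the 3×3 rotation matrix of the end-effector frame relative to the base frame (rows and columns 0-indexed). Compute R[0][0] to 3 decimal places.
0.500

End-effector x-axis (col 0 of R) = (0.5000,-0.5000,-0.7071)
R[0][0] = 0.5000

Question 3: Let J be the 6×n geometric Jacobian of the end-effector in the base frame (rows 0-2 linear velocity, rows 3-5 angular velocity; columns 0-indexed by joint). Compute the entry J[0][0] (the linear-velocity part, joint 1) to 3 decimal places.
-7.899

axis z_0 = ẑ; lever o_n−o_0 = (9.0711,7.8995,2.2679)
cross product → J_v[:, 0] = (-7.8995,9.0711,0.0000)
J_ω[:, 0] = z_0
entry J[0][0] = -7.8995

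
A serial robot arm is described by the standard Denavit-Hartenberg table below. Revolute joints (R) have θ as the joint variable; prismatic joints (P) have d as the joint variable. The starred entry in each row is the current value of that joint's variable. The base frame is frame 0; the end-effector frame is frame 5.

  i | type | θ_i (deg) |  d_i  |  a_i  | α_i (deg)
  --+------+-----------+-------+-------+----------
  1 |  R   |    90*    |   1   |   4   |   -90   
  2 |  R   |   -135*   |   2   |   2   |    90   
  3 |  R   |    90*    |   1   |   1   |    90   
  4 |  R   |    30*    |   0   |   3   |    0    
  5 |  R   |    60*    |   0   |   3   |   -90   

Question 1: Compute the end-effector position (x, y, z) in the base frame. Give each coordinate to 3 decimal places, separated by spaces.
after link 1: o_1 = (0.0000, 4.0000, 1.0000)
after link 2: o_2 = (-2.0000, 2.5858, 2.4142)
after link 3: o_3 = (-3.0000, 1.8787, 1.7071)
after link 4: o_4 = (-5.5981, 0.8180, 0.6464)
after link 5: o_5 = (-5.5981, -1.3033, -1.4749)

-5.598 -1.303 -1.475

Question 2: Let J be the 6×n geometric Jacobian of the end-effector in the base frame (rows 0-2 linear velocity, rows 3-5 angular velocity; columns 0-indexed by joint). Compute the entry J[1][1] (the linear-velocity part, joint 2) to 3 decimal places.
axis z_1 = (-1.0000,0.0000,0.0000); lever o_n−o_1 = (-5.5981,-5.3033,-2.4749)
cross product → J_v[:, 1] = (0.0000,-2.4749,5.3033)
J_ω[:, 1] = z_1
entry J[1][1] = -2.4749

-2.475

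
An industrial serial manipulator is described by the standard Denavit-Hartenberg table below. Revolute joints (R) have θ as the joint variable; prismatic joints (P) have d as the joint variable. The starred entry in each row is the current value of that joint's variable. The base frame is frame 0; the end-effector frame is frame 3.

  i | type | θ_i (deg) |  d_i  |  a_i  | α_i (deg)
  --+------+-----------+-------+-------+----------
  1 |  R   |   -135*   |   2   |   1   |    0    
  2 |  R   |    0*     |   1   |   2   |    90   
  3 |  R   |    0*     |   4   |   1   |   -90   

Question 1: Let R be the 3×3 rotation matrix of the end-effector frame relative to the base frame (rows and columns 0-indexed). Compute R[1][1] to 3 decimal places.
-0.707

End-effector y-axis (col 1 of R) = (0.7071,-0.7071,0.0000)
R[1][1] = -0.7071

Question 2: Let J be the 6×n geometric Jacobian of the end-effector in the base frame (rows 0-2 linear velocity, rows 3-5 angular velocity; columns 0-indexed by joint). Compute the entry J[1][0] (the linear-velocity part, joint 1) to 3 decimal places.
-5.657

axis z_0 = ẑ; lever o_n−o_0 = (-5.6569,-0.0000,3.0000)
cross product → J_v[:, 0] = (0.0000,-5.6569,0.0000)
J_ω[:, 0] = z_0
entry J[1][0] = -5.6569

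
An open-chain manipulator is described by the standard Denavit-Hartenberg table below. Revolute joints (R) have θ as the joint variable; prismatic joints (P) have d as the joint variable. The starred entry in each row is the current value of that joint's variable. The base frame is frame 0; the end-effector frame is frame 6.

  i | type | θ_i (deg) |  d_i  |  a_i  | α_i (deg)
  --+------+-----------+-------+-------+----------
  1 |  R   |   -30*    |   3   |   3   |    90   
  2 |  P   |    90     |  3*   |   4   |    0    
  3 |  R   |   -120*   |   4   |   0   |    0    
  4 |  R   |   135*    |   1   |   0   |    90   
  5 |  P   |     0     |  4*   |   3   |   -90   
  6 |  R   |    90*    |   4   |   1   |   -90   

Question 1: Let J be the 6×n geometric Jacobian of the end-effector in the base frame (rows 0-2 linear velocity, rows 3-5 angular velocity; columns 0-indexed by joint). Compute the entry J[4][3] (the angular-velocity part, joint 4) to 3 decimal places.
-0.866

axis z_3 = (-0.5000,-0.8660,0.0000); lever o_n−o_3 = (-0.6629,-5.3908,3.6742)
cross product → J_v[:, 3] = (-3.1820,1.8371,2.1213)
J_ω[:, 3] = z_3
entry J[4][3] = -0.8660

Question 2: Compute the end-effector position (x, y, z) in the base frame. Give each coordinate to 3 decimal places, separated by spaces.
-1.565 -12.953 10.674

after link 1: o_1 = (2.5981, -1.5000, 3.0000)
after link 2: o_2 = (1.0981, -4.0981, 7.0000)
after link 3: o_3 = (-0.9019, -7.5622, 7.0000)
after link 4: o_4 = (-1.4019, -8.4282, 7.0000)
after link 5: o_5 = (1.2717, -9.9718, 10.9331)
after link 6: o_6 = (-1.5648, -12.9530, 10.6742)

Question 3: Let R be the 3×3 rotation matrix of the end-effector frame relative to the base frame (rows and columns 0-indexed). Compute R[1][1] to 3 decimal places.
End-effector y-axis (col 1 of R) = (0.5000,0.8660,-0.0000)
R[1][1] = 0.8660

0.866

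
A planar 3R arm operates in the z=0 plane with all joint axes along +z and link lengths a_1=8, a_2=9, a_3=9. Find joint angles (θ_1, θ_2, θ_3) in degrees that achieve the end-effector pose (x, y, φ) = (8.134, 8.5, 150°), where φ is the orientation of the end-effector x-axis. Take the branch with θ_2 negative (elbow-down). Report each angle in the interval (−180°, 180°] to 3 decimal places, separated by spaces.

wrist centre = target − a_3·(cos φ, sin φ) = (15.9282, 4.0000)
cos θ_2 = (269.7085−8²−9²)/(2·8·9) = 0.8660; θ_2 = -29.9994° (elbow-down)
β = atan2(4.0000,15.9282) = 14.0970°; ψ = atan2(-4.4999,15.7943) = -15.9027°
θ_1 = β − ψ = 29.9996°
θ_3 = φ − θ_1 − θ_2 = 149.9997° (wrapped to (-180°,180°])

30.000 -29.999 150.000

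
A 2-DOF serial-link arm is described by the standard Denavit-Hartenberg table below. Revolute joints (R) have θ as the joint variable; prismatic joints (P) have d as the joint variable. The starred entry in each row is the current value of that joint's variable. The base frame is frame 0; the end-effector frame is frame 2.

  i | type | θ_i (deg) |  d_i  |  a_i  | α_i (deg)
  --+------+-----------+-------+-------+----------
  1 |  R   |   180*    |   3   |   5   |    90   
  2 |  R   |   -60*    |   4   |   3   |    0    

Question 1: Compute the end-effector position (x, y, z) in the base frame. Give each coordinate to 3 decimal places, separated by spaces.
after link 1: o_1 = (-5.0000, 0.0000, 3.0000)
after link 2: o_2 = (-6.5000, 4.0000, 0.4019)

-6.500 4.000 0.402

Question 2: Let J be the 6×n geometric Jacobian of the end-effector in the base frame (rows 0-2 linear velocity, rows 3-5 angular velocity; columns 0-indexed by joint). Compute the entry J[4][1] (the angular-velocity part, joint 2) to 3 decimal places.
axis z_1 = (0.0000,1.0000,0.0000); lever o_n−o_1 = (-1.5000,4.0000,-2.5981)
cross product → J_v[:, 1] = (-2.5981,0.0000,1.5000)
J_ω[:, 1] = z_1
entry J[4][1] = 1.0000

1.000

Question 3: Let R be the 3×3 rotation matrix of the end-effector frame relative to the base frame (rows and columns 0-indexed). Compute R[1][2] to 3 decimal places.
1.000

End-effector z-axis (col 2 of R) = (0.0000,1.0000,0.0000)
R[1][2] = 1.0000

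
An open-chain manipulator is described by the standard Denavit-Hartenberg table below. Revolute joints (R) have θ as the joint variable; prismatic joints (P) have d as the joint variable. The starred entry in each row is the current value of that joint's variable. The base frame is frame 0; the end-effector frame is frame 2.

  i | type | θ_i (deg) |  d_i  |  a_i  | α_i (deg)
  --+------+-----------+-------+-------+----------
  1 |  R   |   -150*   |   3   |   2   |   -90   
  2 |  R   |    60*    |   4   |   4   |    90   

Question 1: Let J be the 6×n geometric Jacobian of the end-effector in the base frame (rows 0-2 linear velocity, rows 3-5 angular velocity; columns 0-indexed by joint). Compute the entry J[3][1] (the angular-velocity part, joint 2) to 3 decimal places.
0.500

axis z_1 = (0.5000,-0.8660,0.0000); lever o_n−o_1 = (0.2679,-4.4641,-3.4641)
cross product → J_v[:, 1] = (3.0000,1.7321,-2.0000)
J_ω[:, 1] = z_1
entry J[3][1] = 0.5000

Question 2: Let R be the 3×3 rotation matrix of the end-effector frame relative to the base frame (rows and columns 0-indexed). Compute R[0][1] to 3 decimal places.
0.500

End-effector y-axis (col 1 of R) = (0.5000,-0.8660,0.0000)
R[0][1] = 0.5000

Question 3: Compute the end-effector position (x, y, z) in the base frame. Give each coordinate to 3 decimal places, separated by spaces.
after link 1: o_1 = (-1.7321, -1.0000, 3.0000)
after link 2: o_2 = (-1.4641, -5.4641, -0.4641)

-1.464 -5.464 -0.464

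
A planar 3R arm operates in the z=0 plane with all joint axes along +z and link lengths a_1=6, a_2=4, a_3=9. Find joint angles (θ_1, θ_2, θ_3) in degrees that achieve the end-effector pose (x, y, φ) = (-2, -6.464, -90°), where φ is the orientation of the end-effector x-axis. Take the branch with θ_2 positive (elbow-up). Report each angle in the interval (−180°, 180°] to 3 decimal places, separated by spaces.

wrist centre = target − a_3·(cos φ, sin φ) = (-2.0000, 2.5360)
cos θ_2 = (10.4313−6²−4²)/(2·6·4) = -0.8660; θ_2 = 149.9988° (elbow-up)
β = atan2(2.5360,-2.0000) = 128.2608°; ψ = atan2(2.0001,2.5359) = 38.2625°
θ_1 = β − ψ = 89.9983°
θ_3 = φ − θ_1 − θ_2 = 30.0029° (wrapped to (-180°,180°])

89.998 149.999 30.003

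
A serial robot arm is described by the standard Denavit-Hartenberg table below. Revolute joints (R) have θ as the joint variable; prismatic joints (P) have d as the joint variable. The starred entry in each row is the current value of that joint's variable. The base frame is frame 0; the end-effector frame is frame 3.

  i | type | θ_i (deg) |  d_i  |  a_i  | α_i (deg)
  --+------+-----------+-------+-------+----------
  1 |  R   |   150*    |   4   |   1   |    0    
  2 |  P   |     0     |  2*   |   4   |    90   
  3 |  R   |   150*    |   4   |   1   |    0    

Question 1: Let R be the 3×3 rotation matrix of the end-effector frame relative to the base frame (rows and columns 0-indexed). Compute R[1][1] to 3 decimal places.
-0.250

End-effector y-axis (col 1 of R) = (0.4330,-0.2500,-0.8660)
R[1][1] = -0.2500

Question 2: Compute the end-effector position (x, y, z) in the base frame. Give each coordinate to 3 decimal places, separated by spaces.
-1.580 5.531 6.500

after link 1: o_1 = (-0.8660, 0.5000, 4.0000)
after link 2: o_2 = (-4.3301, 2.5000, 6.0000)
after link 3: o_3 = (-1.5801, 5.5311, 6.5000)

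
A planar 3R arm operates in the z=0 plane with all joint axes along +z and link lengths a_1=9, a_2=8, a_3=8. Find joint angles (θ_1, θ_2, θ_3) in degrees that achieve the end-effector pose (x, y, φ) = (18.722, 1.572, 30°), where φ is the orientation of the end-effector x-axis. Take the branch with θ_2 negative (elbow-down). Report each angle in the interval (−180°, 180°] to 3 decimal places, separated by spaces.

wrist centre = target − a_3·(cos φ, sin φ) = (11.7938, -2.4280)
cos θ_2 = (144.9888−9²−8²)/(2·9·8) = -0.0001; θ_2 = -90.0044° (elbow-down)
β = atan2(-2.4280,11.7938) = -11.6330°; ψ = atan2(-8.0000,8.9994) = -41.6355°
θ_1 = β − ψ = 30.0025°
θ_3 = φ − θ_1 − θ_2 = 90.0020° (wrapped to (-180°,180°])

30.002 -90.004 90.002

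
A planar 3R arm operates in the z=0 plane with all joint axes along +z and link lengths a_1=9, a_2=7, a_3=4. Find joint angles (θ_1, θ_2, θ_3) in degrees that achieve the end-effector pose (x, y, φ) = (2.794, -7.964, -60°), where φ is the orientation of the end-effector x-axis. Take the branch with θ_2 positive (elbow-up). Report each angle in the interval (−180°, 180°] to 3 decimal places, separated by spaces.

-129.984 150.001 -80.018

wrist centre = target − a_3·(cos φ, sin φ) = (0.7940, -4.4999)
cos θ_2 = (20.8795−9²−7²)/(2·9·7) = -0.8660; θ_2 = 150.0012° (elbow-up)
β = atan2(-4.4999,0.7940) = -79.9933°; ψ = atan2(3.4999,2.9378) = 49.9903°
θ_1 = β − ψ = -129.9836°
θ_3 = φ − θ_1 − θ_2 = -80.0176° (wrapped to (-180°,180°])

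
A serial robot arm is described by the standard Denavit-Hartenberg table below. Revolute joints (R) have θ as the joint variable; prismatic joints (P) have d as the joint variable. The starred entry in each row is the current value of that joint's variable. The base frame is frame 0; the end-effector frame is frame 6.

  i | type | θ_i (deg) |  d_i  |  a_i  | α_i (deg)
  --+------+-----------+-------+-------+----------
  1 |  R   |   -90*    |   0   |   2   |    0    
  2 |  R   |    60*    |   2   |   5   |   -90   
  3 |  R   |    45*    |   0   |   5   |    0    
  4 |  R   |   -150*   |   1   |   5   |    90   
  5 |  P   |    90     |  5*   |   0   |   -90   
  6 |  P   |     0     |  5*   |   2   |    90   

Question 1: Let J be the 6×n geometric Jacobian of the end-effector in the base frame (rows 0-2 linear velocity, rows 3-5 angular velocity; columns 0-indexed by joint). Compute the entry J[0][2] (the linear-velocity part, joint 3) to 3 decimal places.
-4.183

axis z_2 = (0.5000,0.8660,0.0000); lever o_n−o_2 = (0.3793,3.2451,-4.8296)
cross product → J_v[:, 2] = (-4.1826,2.4148,1.2941)
J_ω[:, 2] = z_2
entry J[0][2] = -4.1826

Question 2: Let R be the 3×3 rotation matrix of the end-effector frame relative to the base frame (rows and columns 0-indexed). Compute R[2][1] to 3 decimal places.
End-effector y-axis (col 1 of R) = (0.2241,-0.1294,-0.9659)
R[2][1] = -0.9659

-0.966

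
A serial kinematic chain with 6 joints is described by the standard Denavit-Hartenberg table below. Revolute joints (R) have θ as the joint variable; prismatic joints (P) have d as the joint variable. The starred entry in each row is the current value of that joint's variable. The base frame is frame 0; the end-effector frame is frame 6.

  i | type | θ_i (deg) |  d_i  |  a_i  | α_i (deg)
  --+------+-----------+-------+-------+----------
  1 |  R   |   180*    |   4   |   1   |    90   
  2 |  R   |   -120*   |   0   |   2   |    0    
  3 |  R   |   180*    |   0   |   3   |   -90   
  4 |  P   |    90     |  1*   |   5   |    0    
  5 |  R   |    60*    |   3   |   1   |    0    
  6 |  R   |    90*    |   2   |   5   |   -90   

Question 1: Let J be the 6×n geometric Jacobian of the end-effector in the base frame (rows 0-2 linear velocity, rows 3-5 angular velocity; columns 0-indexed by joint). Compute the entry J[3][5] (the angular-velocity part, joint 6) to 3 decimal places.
axis z_5 = (0.8660,-0.0000,0.5000); lever o_n−o_5 = (2.9821,4.3301,-1.1651)
cross product → J_v[:, 5] = (-2.1651,2.5000,3.7500)
J_ω[:, 5] = z_5
entry J[3][5] = 0.8660

0.866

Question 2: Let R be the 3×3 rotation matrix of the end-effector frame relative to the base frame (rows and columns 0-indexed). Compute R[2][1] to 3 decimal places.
End-effector y-axis (col 1 of R) = (-0.8660,0.0000,-0.5000)
R[2][1] = -0.5000

-0.500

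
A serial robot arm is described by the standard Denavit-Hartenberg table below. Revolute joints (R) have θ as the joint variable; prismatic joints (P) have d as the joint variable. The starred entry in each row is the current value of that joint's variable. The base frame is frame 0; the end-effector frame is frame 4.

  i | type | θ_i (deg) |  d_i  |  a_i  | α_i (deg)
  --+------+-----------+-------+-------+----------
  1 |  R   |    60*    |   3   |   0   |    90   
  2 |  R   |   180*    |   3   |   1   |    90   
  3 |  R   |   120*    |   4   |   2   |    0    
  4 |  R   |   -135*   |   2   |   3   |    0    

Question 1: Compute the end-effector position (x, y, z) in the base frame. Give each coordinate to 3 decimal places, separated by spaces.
1.977 -4.487 9.000

after link 1: o_1 = (0.0000, 0.0000, 3.0000)
after link 2: o_2 = (2.0981, -2.3660, 3.0000)
after link 3: o_3 = (4.0981, -2.3660, 7.0000)
after link 4: o_4 = (1.9768, -4.4873, 9.0000)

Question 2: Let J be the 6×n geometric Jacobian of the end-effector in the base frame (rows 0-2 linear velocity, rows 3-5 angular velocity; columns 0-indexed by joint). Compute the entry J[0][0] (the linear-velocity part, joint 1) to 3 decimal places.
4.487

axis z_0 = ẑ; lever o_n−o_0 = (1.9768,-4.4873,9.0000)
cross product → J_v[:, 0] = (4.4873,1.9768,-0.0000)
J_ω[:, 0] = z_0
entry J[0][0] = 4.4873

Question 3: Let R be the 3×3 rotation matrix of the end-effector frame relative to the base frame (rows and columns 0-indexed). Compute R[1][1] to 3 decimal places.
-0.707

End-effector y-axis (col 1 of R) = (0.7071,-0.7071,0.0000)
R[1][1] = -0.7071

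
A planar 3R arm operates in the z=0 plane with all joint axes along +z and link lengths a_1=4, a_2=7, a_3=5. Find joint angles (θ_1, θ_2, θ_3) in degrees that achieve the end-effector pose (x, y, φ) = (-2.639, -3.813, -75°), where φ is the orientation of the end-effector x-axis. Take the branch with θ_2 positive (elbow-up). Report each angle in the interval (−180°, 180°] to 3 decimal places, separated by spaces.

wrist centre = target − a_3·(cos φ, sin φ) = (-3.9331, 1.0166)
cos θ_2 = (16.5028−4²−7²)/(2·4·7) = -0.8660; θ_2 = 149.9996° (elbow-up)
β = atan2(1.0166,-3.9331) = 165.5074°; ψ = atan2(3.5000,-2.0622) = 120.5057°
θ_1 = β − ψ = 45.0016°
θ_3 = φ − θ_1 − θ_2 = 89.9988° (wrapped to (-180°,180°])

45.002 150.000 89.999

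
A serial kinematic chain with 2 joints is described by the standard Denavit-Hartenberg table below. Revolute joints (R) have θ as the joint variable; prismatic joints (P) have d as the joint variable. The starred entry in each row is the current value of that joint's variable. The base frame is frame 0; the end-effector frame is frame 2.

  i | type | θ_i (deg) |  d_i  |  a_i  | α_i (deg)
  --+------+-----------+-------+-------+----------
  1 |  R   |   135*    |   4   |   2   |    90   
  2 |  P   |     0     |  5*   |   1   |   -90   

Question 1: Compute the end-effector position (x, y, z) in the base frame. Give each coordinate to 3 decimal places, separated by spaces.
1.414 5.657 4.000

after link 1: o_1 = (-1.4142, 1.4142, 4.0000)
after link 2: o_2 = (1.4142, 5.6569, 4.0000)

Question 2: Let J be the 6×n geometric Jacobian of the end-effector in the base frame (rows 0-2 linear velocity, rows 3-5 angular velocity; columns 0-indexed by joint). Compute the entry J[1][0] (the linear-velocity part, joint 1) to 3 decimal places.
axis z_0 = ẑ; lever o_n−o_0 = (1.4142,5.6569,4.0000)
cross product → J_v[:, 0] = (-5.6569,1.4142,0.0000)
J_ω[:, 0] = z_0
entry J[1][0] = 1.4142

1.414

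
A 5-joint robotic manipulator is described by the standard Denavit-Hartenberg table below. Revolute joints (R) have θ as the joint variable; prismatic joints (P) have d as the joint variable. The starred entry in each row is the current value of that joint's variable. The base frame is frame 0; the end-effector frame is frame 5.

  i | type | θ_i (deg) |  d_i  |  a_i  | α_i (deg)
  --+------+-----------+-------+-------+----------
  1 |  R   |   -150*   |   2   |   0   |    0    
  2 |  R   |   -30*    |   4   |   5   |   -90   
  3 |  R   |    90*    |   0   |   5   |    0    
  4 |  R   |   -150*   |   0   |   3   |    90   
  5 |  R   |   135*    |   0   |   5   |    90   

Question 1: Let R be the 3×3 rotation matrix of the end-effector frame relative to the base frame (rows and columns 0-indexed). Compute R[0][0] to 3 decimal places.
End-effector x-axis (col 0 of R) = (0.3536,-0.7071,-0.6124)
R[0][0] = 0.3536

0.354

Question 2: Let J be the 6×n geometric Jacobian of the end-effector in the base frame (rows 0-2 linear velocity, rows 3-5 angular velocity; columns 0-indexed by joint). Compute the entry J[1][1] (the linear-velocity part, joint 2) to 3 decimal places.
axis z_1 = (0.0000,0.0000,1.0000); lever o_n−o_1 = (-4.7322,-3.5355,-1.4638)
cross product → J_v[:, 1] = (3.5355,-4.7322,0.0000)
J_ω[:, 1] = z_1
entry J[1][1] = -4.7322

-4.732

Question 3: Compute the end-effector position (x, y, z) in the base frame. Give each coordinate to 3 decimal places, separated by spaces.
after link 1: o_1 = (0.0000, 0.0000, 2.0000)
after link 2: o_2 = (-5.0000, 0.0000, 6.0000)
after link 3: o_3 = (-5.0000, -0.0000, 1.0000)
after link 4: o_4 = (-6.5000, -0.0000, 3.5981)
after link 5: o_5 = (-4.7322, -3.5355, 0.5362)

-4.732 -3.536 0.536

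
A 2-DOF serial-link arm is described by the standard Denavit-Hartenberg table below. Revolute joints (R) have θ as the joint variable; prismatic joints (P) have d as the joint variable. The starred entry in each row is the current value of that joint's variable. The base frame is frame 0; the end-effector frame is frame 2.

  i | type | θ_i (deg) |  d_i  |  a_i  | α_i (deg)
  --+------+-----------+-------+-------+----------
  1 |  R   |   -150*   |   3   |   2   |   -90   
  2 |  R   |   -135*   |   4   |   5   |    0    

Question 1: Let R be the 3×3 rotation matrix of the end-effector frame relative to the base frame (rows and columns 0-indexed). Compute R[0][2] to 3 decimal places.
End-effector z-axis (col 2 of R) = (0.5000,-0.8660,0.0000)
R[0][2] = 0.5000

0.500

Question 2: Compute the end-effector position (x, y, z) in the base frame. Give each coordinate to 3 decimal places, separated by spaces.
after link 1: o_1 = (-1.7321, -1.0000, 3.0000)
after link 2: o_2 = (3.3298, -2.6963, 6.5355)

3.330 -2.696 6.536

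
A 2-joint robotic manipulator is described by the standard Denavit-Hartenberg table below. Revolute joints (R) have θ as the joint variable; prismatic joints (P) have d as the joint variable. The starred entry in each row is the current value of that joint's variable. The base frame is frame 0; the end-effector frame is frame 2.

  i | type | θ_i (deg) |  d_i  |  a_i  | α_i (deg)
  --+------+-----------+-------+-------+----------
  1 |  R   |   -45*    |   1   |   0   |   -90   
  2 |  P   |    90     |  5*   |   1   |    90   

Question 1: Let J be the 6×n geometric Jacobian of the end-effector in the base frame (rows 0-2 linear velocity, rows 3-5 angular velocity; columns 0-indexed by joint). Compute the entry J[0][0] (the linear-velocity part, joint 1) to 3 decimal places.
axis z_0 = ẑ; lever o_n−o_0 = (3.5355,3.5355,0.0000)
cross product → J_v[:, 0] = (-3.5355,3.5355,0.0000)
J_ω[:, 0] = z_0
entry J[0][0] = -3.5355

-3.536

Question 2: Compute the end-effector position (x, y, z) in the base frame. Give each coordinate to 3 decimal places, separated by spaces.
after link 1: o_1 = (0.0000, 0.0000, 1.0000)
after link 2: o_2 = (3.5355, 3.5355, 0.0000)

3.536 3.536 0.000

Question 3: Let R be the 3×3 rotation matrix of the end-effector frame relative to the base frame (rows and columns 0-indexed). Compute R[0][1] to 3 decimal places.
0.707

End-effector y-axis (col 1 of R) = (0.7071,0.7071,0.0000)
R[0][1] = 0.7071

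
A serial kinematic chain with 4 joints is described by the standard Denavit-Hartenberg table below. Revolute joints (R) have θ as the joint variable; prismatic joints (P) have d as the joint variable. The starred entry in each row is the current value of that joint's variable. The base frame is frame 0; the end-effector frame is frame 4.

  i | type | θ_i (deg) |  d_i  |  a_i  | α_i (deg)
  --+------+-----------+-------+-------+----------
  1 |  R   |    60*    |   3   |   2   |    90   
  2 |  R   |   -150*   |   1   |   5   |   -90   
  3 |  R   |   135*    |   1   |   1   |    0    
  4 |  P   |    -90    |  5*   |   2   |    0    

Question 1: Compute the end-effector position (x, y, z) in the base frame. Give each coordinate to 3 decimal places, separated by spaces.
-0.942 0.610 -5.050

after link 1: o_1 = (1.0000, 1.7321, 3.0000)
after link 2: o_2 = (-0.2990, -2.5179, 0.5000)
after link 3: o_3 = (-0.3552, -1.2011, -0.0125)
after link 4: o_4 = (-0.9423, 0.6105, -5.0497)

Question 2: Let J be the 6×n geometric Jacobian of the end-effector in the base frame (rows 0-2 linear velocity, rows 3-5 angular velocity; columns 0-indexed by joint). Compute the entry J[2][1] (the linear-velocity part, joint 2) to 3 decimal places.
axis z_1 = (0.8660,-0.5000,0.0000); lever o_n−o_1 = (-1.9423,-1.1216,-8.0497)
cross product → J_v[:, 1] = (4.0249,6.9712,-1.9425)
J_ω[:, 1] = z_1
entry J[2][1] = -1.9425

-1.942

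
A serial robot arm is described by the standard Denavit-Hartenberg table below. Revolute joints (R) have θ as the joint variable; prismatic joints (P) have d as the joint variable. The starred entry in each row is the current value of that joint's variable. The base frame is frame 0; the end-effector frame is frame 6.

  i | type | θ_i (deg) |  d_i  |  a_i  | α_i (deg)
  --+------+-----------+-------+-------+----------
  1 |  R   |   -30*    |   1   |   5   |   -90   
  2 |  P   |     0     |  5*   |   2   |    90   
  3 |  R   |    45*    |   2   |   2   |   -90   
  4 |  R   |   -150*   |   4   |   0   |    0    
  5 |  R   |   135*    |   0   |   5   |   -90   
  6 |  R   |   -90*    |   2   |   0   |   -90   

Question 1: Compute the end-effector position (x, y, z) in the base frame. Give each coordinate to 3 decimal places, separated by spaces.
after link 1: o_1 = (4.3301, -2.5000, 1.0000)
after link 2: o_2 = (8.5622, 0.8301, 1.0000)
after link 3: o_3 = (10.4940, 1.3478, 3.0000)
after link 4: o_4 = (9.4588, 5.2115, 3.0000)
after link 5: o_5 = (14.1238, 6.4615, 4.2941)
after link 6: o_6 = (14.6238, 6.5954, 2.3622)

14.624 6.595 2.362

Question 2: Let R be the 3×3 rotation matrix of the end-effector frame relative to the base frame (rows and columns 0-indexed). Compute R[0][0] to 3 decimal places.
End-effector x-axis (col 0 of R) = (-0.2588,0.9659,0.0000)
R[0][0] = -0.2588

-0.259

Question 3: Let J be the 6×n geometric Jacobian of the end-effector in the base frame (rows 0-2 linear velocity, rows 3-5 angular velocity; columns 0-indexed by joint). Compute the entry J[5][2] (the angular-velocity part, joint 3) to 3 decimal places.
axis z_2 = (0.0000,0.0000,1.0000); lever o_n−o_2 = (6.0616,5.7653,1.3622)
cross product → J_v[:, 2] = (-5.7653,6.0616,0.0000)
J_ω[:, 2] = z_2
entry J[5][2] = 1.0000

1.000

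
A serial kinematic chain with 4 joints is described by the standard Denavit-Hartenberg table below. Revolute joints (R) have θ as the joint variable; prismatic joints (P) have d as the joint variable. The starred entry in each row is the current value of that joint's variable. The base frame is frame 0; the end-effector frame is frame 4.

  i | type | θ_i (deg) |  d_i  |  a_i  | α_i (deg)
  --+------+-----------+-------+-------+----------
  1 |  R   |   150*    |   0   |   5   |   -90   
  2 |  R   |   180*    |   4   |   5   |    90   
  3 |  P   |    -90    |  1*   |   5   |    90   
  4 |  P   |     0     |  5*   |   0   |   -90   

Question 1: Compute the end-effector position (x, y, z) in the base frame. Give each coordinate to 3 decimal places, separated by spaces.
-3.830 3.366 -1.000

after link 1: o_1 = (-4.3301, 2.5000, 0.0000)
after link 2: o_2 = (-2.0000, -3.4641, -0.0000)
after link 3: o_3 = (0.5000, 0.8660, -1.0000)
after link 4: o_4 = (-3.8301, 3.3660, -1.0000)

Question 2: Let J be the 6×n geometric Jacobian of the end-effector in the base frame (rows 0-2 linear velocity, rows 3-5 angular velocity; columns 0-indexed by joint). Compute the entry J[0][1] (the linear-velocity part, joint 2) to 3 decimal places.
axis z_1 = (-0.5000,-0.8660,0.0000); lever o_n−o_1 = (0.5000,0.8660,-1.0000)
cross product → J_v[:, 1] = (0.8660,-0.5000,0.0000)
J_ω[:, 1] = z_1
entry J[0][1] = 0.8660

0.866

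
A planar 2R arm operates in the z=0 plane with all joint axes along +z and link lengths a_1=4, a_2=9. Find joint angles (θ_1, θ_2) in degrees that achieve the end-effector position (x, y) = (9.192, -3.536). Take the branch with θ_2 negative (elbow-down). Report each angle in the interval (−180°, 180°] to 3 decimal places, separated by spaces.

cos θ_2 = (96.9962−4²−9²)/(2·4·9) = -0.0001; θ_2 = -90.0031° (elbow-down)
β = atan2(-3.5360,9.1920) = -21.0409°; ψ = atan2(-9.0000,3.9995) = -66.0401°
θ_1 = β − ψ = 44.9992°

44.999 -90.003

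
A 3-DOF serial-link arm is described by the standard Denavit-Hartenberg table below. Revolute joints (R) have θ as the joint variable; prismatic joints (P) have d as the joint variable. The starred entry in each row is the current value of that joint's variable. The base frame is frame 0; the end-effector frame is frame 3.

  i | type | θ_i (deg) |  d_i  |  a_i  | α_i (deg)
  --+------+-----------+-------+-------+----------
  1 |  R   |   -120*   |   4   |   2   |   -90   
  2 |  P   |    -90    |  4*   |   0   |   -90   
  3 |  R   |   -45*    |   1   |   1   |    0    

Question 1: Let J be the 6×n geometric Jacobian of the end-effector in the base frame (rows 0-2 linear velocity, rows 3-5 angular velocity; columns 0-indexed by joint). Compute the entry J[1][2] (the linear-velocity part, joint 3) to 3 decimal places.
0.354

axis z_2 = (-0.5000,-0.8660,-0.0000); lever o_n−o_2 = (0.1124,-1.2196,0.7071)
cross product → J_v[:, 2] = (-0.6124,0.3536,0.7071)
J_ω[:, 2] = z_2
entry J[1][2] = 0.3536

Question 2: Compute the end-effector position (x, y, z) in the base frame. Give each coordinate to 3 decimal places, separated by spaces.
2.576 -4.952 4.707

after link 1: o_1 = (-1.0000, -1.7321, 4.0000)
after link 2: o_2 = (2.4641, -3.7321, 4.0000)
after link 3: o_3 = (2.5765, -4.9516, 4.7071)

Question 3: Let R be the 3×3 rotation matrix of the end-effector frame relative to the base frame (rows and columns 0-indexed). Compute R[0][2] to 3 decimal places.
End-effector z-axis (col 2 of R) = (-0.5000,-0.8660,-0.0000)
R[0][2] = -0.5000

-0.500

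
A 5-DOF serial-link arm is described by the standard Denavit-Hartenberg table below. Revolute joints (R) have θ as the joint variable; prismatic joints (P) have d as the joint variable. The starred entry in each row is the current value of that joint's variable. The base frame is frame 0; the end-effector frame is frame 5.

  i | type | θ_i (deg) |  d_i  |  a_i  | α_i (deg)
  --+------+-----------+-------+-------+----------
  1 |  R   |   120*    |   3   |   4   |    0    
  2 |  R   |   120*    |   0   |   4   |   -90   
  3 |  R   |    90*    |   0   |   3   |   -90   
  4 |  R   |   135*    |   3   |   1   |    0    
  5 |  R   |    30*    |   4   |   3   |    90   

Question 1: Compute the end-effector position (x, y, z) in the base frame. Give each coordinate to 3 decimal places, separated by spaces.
after link 1: o_1 = (-2.0000, 3.4641, 3.0000)
after link 2: o_2 = (-4.0000, 0.0000, 3.0000)
after link 3: o_3 = (-4.0000, 0.0000, 0.0000)
after link 4: o_4 = (-3.1124, 2.9516, 0.7071)
after link 5: o_5 = (-1.7848, 6.8040, 3.6049)

-1.785 6.804 3.605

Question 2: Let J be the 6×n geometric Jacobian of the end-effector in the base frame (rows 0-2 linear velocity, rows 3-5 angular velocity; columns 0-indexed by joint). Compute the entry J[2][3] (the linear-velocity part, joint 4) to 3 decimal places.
1.484

axis z_3 = (0.5000,0.8660,-0.0000); lever o_n−o_3 = (2.2152,6.8040,3.6049)
cross product → J_v[:, 3] = (3.1219,-1.8024,1.4836)
J_ω[:, 3] = z_3
entry J[2][3] = 1.4836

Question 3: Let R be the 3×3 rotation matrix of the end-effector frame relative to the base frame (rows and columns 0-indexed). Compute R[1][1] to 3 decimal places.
0.866

End-effector y-axis (col 1 of R) = (0.5000,0.8660,-0.0000)
R[1][1] = 0.8660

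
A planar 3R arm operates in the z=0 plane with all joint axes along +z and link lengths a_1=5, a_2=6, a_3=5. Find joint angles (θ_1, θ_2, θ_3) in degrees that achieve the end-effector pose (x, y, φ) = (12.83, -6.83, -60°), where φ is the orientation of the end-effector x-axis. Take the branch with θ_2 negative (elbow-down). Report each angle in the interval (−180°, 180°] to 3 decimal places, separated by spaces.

wrist centre = target − a_3·(cos φ, sin φ) = (10.3300, -2.4999)
cos θ_2 = (112.9583−5²−6²)/(2·5·6) = 0.8660; θ_2 = -30.0062° (elbow-down)
β = atan2(-2.4999,10.3300) = -13.6041°; ψ = atan2(-3.0006,10.1958) = -16.3988°
θ_1 = β − ψ = 2.7947°
θ_3 = φ − θ_1 − θ_2 = -32.7885° (wrapped to (-180°,180°])

2.795 -30.006 -32.788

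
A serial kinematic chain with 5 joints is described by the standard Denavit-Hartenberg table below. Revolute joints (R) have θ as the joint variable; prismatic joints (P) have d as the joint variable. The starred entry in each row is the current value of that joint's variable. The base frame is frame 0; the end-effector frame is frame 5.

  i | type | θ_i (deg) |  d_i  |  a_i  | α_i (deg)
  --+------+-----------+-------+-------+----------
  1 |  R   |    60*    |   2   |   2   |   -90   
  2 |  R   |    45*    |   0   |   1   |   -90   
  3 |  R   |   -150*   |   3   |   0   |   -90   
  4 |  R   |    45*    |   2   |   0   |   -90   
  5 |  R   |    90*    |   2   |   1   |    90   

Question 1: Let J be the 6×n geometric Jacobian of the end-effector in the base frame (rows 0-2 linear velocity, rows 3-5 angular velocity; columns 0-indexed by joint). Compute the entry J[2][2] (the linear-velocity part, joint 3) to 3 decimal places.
-0.112

axis z_2 = (-0.3536,-0.6124,-0.7071); lever o_n−o_2 = (-0.0885,0.1646,-2.3409)
cross product → J_v[:, 2] = (1.5499,-0.7651,-0.1124)
J_ω[:, 2] = z_2
entry J[2][2] = -0.1124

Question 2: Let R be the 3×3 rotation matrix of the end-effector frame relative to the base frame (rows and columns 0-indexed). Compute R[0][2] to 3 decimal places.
-0.273

End-effector z-axis (col 2 of R) = (-0.2727,0.2348,0.9330)
R[0][2] = -0.2727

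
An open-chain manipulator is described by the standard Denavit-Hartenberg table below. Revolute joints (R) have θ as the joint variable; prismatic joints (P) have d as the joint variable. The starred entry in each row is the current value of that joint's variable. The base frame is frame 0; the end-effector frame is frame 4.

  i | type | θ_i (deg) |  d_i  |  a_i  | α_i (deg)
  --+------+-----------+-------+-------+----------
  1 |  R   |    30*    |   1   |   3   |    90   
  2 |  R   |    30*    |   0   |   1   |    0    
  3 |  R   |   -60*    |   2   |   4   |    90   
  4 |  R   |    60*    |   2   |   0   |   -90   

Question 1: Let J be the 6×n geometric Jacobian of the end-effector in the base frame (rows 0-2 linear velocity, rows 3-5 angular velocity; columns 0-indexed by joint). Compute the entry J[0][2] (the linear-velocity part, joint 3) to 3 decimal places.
3.232

axis z_2 = (0.5000,-0.8660,0.0000); lever o_n−o_2 = (3.1340,-0.5000,-3.7321)
cross product → J_v[:, 2] = (3.2321,1.8660,2.4641)
J_ω[:, 2] = z_2
entry J[0][2] = 3.2321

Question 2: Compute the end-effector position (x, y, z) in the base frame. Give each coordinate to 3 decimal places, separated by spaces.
after link 1: o_1 = (2.5981, 1.5000, 1.0000)
after link 2: o_2 = (3.3481, 1.9330, 1.5000)
after link 3: o_3 = (7.3481, 1.9330, -0.5000)
after link 4: o_4 = (6.4821, 1.4330, -2.2321)

6.482 1.433 -2.232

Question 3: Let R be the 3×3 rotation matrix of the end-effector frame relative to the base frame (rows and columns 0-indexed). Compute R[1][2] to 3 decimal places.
-0.808

End-effector z-axis (col 2 of R) = (-0.3995,-0.8080,0.4330)
R[1][2] = -0.8080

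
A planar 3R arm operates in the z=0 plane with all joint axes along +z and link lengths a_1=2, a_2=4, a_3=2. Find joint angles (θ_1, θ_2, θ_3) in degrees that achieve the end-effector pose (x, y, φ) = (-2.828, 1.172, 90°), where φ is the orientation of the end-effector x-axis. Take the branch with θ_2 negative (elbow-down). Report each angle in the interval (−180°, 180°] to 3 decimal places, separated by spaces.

wrist centre = target − a_3·(cos φ, sin φ) = (-2.8280, -0.8280)
cos θ_2 = (8.6832−2²−4²)/(2·2·4) = -0.7073; θ_2 = -135.0158° (elbow-down)
β = atan2(-0.8280,-2.8280) = -163.6807°; ψ = atan2(-2.8276,-0.8292) = -106.3438°
θ_1 = β − ψ = -57.3369°
θ_3 = φ − θ_1 − θ_2 = -77.6473° (wrapped to (-180°,180°])

-57.337 -135.016 -77.647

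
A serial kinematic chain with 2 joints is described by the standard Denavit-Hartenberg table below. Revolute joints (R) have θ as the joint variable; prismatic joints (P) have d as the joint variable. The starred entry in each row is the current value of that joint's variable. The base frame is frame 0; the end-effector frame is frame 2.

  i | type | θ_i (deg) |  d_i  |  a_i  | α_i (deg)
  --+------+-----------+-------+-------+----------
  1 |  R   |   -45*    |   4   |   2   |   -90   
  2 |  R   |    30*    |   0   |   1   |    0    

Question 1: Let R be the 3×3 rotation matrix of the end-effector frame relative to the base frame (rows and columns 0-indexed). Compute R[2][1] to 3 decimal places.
End-effector y-axis (col 1 of R) = (-0.3536,0.3536,-0.8660)
R[2][1] = -0.8660

-0.866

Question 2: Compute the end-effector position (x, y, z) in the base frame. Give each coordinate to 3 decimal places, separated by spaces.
after link 1: o_1 = (1.4142, -1.4142, 4.0000)
after link 2: o_2 = (2.0266, -2.0266, 3.5000)

2.027 -2.027 3.500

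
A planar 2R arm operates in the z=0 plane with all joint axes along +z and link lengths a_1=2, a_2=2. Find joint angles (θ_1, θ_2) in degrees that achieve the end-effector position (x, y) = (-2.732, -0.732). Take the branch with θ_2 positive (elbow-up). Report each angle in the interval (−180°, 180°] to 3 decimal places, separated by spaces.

cos θ_2 = (7.9996−2²−2²)/(2·2·2) = -0.0000; θ_2 = 90.0025° (elbow-up)
β = atan2(-0.7320,-2.7320) = -165.0007°; ψ = atan2(2.0000,1.9999) = 45.0013°
θ_1 = β − ψ = -210.0020°

149.998 90.003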